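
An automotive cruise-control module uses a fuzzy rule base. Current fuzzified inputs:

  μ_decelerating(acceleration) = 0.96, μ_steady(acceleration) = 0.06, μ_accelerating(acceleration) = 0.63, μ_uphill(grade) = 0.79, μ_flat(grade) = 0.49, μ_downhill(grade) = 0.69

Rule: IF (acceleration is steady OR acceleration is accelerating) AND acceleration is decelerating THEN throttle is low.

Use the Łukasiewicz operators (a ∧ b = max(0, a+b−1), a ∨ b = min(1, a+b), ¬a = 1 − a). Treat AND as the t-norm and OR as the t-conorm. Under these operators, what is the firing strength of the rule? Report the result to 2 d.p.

0.65

firing strength: (steady=0.06 OR accelerating=0.63) = 0.69; AND[max(0, a+b−1)] with decelerating=0.96 → w = 0.65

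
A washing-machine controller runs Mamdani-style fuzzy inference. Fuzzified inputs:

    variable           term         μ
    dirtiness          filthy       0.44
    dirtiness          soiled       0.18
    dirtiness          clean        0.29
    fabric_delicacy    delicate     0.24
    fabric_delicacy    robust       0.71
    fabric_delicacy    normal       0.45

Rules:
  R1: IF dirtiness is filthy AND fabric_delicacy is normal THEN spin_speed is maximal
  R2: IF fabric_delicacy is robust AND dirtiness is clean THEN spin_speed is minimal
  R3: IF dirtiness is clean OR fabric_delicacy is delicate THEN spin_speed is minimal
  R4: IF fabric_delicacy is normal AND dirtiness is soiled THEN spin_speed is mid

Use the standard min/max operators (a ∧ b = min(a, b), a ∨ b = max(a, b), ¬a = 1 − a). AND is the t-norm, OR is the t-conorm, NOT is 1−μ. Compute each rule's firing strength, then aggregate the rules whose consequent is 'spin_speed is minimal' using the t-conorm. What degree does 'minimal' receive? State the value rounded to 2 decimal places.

0.29

R1: filthy=0.44, normal=0.45; AND[min(a, b)] → w = 0.44
R2: robust=0.71, clean=0.29; AND[min(a, b)] → w = 0.29
R3: clean=0.29, delicate=0.24; OR[max(a, b)] → w = 0.29
R4: normal=0.45, soiled=0.18; AND[min(a, b)] → w = 0.18
Rules with consequent 'minimal': {R2, R3} → strengths 0.29, 0.29
Aggregate via t-conorm [max(a, b)]: 0.29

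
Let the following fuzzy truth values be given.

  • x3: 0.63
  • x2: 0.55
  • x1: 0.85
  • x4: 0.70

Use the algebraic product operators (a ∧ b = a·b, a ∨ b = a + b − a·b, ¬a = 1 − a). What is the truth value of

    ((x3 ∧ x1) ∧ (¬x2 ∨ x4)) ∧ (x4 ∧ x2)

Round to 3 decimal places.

x3 ∧ x1 = a·b on (0.6300, 0.8500) = 0.5355
¬x2 = 1 − 0.5500 = 0.4500
¬x2 ∨ x4 = a + b − a·b on (0.4500, 0.7000) = 0.8350
(x3 ∧ x1) ∧ (¬x2 ∨ x4) = a·b on (0.5355, 0.8350) = 0.4471
x4 ∧ x2 = a·b on (0.7000, 0.5500) = 0.3850
((x3 ∧ x1) ∧ (¬x2 ∨ x4)) ∧ (x4 ∧ x2) = a·b on (0.4471, 0.3850) = 0.1721

0.172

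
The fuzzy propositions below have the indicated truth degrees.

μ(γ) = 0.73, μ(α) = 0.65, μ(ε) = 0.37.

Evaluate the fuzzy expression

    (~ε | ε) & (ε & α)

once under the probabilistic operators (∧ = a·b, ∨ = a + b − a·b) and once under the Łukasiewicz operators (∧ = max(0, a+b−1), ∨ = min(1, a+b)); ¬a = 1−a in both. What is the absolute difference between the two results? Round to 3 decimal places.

Under probabilistic:
  ~ε = 1 − 0.3700 = 0.6300
  ~ε | ε = a + b − a·b on (0.6300, 0.3700) = 0.7669
  ε & α = a·b on (0.3700, 0.6500) = 0.2405
  (~ε | ε) & (ε & α) = a·b on (0.7669, 0.2405) = 0.1844
  → value = 0.1844
Under Łukasiewicz:
  ~ε = 1 − 0.37 = 0.63
  ~ε | ε = min(1, a+b) on (0.63, 0.37) = 1.00
  ε & α = max(0, a+b−1) on (0.37, 0.65) = 0.02
  (~ε | ε) & (ε & α) = max(0, a+b−1) on (1.00, 0.02) = 0.02
  → value = 0.0200
|0.1844 − 0.0200| = 0.164

0.164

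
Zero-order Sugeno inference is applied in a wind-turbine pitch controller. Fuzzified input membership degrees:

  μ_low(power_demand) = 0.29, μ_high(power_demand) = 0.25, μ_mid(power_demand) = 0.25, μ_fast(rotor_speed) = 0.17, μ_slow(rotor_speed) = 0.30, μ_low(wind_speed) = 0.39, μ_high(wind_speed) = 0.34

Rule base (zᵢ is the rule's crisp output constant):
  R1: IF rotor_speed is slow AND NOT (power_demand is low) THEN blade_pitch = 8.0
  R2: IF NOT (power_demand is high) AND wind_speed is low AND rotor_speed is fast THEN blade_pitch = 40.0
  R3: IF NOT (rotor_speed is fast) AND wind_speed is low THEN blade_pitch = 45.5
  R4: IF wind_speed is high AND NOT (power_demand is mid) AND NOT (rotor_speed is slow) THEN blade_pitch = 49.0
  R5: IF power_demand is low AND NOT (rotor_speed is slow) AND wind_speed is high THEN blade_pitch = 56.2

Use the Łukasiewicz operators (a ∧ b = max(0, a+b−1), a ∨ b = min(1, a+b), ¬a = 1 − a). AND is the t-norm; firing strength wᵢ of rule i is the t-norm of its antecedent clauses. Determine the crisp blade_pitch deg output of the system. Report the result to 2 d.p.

43.87

R1 (z=8.0): slow=0.30, ¬low=1−0.29=0.71; AND[max(0, a+b−1)] → w = 0.01
R2 (z=40.0): ¬high=1−0.25=0.75, low=0.39, fast=0.17; AND[max(0, a+b−1)] → w = 0.00
R3 (z=45.5): ¬fast=1−0.17=0.83, low=0.39; AND[max(0, a+b−1)] → w = 0.22
R4 (z=49.0): high=0.34, ¬mid=1−0.25=0.75, ¬slow=1−0.30=0.70; AND[max(0, a+b−1)] → w = 0.00
R5 (z=56.2): low=0.29, ¬slow=1−0.30=0.70, high=0.34; AND[max(0, a+b−1)] → w = 0.00
Weighted average = (0.01·8.0 + 0.00·40.0 + 0.22·45.5 + 0.00·49.0 + 0.00·56.2) / (0.01 + 0.00 + 0.22 + 0.00 + 0.00)
  = 10.0900 / 0.2300 = 43.87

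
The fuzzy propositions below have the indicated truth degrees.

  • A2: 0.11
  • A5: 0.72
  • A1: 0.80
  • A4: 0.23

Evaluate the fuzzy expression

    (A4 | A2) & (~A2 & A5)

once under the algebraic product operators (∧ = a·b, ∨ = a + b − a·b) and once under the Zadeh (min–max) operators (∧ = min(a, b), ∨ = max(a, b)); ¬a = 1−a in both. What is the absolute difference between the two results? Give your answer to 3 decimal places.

Under algebraic product:
  A4 | A2 = a + b − a·b on (0.2300, 0.1100) = 0.3147
  ~A2 = 1 − 0.1100 = 0.8900
  ~A2 & A5 = a·b on (0.8900, 0.7200) = 0.6408
  (A4 | A2) & (~A2 & A5) = a·b on (0.3147, 0.6408) = 0.2017
  → value = 0.2017
Under Zadeh (min–max):
  A4 | A2 = max(a, b) on (0.23, 0.11) = 0.23
  ~A2 = 1 − 0.11 = 0.89
  ~A2 & A5 = min(a, b) on (0.89, 0.72) = 0.72
  (A4 | A2) & (~A2 & A5) = min(a, b) on (0.23, 0.72) = 0.23
  → value = 0.2300
|0.2017 − 0.2300| = 0.028

0.028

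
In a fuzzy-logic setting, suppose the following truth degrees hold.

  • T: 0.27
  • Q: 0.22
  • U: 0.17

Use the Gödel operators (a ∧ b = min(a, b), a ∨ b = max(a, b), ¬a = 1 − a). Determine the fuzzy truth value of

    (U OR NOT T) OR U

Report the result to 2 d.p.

0.73

NOT T = 1 − 0.27 = 0.73
U OR NOT T = max(a, b) on (0.17, 0.73) = 0.73
(U OR NOT T) OR U = max(a, b) on (0.73, 0.17) = 0.73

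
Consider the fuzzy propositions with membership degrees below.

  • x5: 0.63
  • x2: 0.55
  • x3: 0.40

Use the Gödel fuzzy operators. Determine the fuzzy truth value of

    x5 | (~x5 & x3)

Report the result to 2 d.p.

0.63

~x5 = 1 − 0.63 = 0.37
~x5 & x3 = min(a, b) on (0.37, 0.40) = 0.37
x5 | (~x5 & x3) = max(a, b) on (0.63, 0.37) = 0.63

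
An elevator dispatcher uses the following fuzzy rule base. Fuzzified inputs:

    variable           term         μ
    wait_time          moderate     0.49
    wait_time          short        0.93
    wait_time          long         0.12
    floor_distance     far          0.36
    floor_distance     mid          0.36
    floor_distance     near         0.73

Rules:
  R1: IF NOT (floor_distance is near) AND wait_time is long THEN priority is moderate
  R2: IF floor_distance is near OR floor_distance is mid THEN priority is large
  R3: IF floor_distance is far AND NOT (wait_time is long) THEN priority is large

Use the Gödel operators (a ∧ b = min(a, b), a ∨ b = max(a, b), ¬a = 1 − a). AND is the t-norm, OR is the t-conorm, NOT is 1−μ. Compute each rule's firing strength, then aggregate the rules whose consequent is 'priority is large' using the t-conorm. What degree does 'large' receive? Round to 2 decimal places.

R1: ¬near=1−0.73=0.27, long=0.12; AND[min(a, b)] → w = 0.12
R2: near=0.73, mid=0.36; OR[max(a, b)] → w = 0.73
R3: far=0.36, ¬long=1−0.12=0.88; AND[min(a, b)] → w = 0.36
Rules with consequent 'large': {R2, R3} → strengths 0.73, 0.36
Aggregate via t-conorm [max(a, b)]: 0.73

0.73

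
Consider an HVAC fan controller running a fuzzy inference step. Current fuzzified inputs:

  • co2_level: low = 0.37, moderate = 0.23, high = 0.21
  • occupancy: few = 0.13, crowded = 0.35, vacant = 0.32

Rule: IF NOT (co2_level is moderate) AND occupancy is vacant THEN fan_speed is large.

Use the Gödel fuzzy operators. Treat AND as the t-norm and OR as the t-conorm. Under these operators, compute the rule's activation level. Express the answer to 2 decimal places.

0.32

firing strength: ¬moderate=1−0.23=0.77, vacant=0.32; AND[min(a, b)] → w = 0.32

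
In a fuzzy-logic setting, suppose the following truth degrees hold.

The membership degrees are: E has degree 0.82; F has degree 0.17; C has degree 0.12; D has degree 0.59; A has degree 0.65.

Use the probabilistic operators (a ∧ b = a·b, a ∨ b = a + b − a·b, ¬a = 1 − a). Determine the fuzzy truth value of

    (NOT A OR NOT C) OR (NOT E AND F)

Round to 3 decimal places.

NOT A = 1 − 0.6500 = 0.3500
NOT C = 1 − 0.1200 = 0.8800
NOT A OR NOT C = a + b − a·b on (0.3500, 0.8800) = 0.9220
NOT E = 1 − 0.8200 = 0.1800
NOT E AND F = a·b on (0.1800, 0.1700) = 0.0306
(NOT A OR NOT C) OR (NOT E AND F) = a + b − a·b on (0.9220, 0.0306) = 0.9244

0.924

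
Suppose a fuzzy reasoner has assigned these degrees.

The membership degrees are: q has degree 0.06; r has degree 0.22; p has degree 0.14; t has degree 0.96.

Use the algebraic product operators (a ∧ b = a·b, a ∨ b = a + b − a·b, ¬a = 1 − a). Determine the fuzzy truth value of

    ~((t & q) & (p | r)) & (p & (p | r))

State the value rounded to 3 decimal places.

0.045

t & q = a·b on (0.9600, 0.0600) = 0.0576
p | r = a + b − a·b on (0.1400, 0.2200) = 0.3292
(t & q) & (p | r) = a·b on (0.0576, 0.3292) = 0.0190
~((t & q) & (p | r)) = 1 − 0.0190 = 0.9810
p | r = a + b − a·b on (0.1400, 0.2200) = 0.3292
p & (p | r) = a·b on (0.1400, 0.3292) = 0.0461
~((t & q) & (p | r)) & (p & (p | r)) = a·b on (0.9810, 0.0461) = 0.0452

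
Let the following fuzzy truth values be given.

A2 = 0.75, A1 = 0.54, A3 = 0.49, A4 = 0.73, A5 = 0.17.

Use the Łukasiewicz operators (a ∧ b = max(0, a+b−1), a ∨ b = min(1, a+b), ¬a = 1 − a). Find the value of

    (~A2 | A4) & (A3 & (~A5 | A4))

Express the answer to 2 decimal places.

~A2 = 1 − 0.75 = 0.25
~A2 | A4 = min(1, a+b) on (0.25, 0.73) = 0.98
~A5 = 1 − 0.17 = 0.83
~A5 | A4 = min(1, a+b) on (0.83, 0.73) = 1.00
A3 & (~A5 | A4) = max(0, a+b−1) on (0.49, 1.00) = 0.49
(~A2 | A4) & (A3 & (~A5 | A4)) = max(0, a+b−1) on (0.98, 0.49) = 0.47

0.47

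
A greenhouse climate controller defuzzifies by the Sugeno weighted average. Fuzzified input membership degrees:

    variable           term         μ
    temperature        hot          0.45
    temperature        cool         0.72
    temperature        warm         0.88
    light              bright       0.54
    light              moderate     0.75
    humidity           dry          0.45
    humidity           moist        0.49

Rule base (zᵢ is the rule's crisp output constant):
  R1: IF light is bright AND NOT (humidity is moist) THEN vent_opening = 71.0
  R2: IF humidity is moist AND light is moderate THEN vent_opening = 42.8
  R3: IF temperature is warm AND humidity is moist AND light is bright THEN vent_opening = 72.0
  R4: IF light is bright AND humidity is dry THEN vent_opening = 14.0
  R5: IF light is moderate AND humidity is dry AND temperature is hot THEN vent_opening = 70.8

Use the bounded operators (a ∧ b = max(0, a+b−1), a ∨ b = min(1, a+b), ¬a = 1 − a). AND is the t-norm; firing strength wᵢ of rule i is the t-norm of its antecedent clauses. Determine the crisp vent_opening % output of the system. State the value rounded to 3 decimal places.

R1 (z=71.0): bright=0.54, ¬moist=1−0.49=0.51; AND[max(0, a+b−1)] → w = 0.05
R2 (z=42.8): moist=0.49, moderate=0.75; AND[max(0, a+b−1)] → w = 0.24
R3 (z=72.0): warm=0.88, moist=0.49, bright=0.54; AND[max(0, a+b−1)] → w = 0.00
R4 (z=14.0): bright=0.54, dry=0.45; AND[max(0, a+b−1)] → w = 0.00
R5 (z=70.8): moderate=0.75, dry=0.45, hot=0.45; AND[max(0, a+b−1)] → w = 0.00
Weighted average = (0.05·71.0 + 0.24·42.8 + 0.00·72.0 + 0.00·14.0 + 0.00·70.8) / (0.05 + 0.24 + 0.00 + 0.00 + 0.00)
  = 13.8220 / 0.2900 = 47.662

47.662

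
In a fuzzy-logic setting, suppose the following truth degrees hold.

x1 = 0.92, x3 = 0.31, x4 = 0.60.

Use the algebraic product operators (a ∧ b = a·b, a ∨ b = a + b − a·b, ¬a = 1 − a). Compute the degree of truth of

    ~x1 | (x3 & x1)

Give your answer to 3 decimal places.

0.342

~x1 = 1 − 0.9200 = 0.0800
x3 & x1 = a·b on (0.3100, 0.9200) = 0.2852
~x1 | (x3 & x1) = a + b − a·b on (0.0800, 0.2852) = 0.3424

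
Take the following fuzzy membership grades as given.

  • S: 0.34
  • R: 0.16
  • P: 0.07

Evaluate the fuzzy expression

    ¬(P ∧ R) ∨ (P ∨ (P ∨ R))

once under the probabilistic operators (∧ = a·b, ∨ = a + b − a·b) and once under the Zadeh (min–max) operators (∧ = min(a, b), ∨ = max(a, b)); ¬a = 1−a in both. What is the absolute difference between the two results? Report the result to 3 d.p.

Under probabilistic:
  P ∧ R = a·b on (0.0700, 0.1600) = 0.0112
  ¬(P ∧ R) = 1 − 0.0112 = 0.9888
  P ∨ R = a + b − a·b on (0.0700, 0.1600) = 0.2188
  P ∨ (P ∨ R) = a + b − a·b on (0.0700, 0.2188) = 0.2735
  ¬(P ∧ R) ∨ (P ∨ (P ∨ R)) = a + b − a·b on (0.9888, 0.2735) = 0.9919
  → value = 0.9919
Under Zadeh (min–max):
  P ∧ R = min(a, b) on (0.07, 0.16) = 0.07
  ¬(P ∧ R) = 1 − 0.07 = 0.93
  P ∨ R = max(a, b) on (0.07, 0.16) = 0.16
  P ∨ (P ∨ R) = max(a, b) on (0.07, 0.16) = 0.16
  ¬(P ∧ R) ∨ (P ∨ (P ∨ R)) = max(a, b) on (0.93, 0.16) = 0.93
  → value = 0.9300
|0.9919 − 0.9300| = 0.062

0.062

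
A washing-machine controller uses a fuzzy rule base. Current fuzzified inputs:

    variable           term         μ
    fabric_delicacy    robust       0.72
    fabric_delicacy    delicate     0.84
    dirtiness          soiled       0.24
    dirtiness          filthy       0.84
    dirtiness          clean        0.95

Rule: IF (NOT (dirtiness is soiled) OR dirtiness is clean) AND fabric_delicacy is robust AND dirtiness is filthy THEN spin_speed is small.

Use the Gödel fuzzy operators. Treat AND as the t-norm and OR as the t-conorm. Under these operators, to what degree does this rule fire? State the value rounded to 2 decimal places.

0.72

firing strength: (¬soiled=1−0.24=0.76 OR clean=0.95) = 0.95; AND[min(a, b)] with robust=0.72, filthy=0.84 → w = 0.72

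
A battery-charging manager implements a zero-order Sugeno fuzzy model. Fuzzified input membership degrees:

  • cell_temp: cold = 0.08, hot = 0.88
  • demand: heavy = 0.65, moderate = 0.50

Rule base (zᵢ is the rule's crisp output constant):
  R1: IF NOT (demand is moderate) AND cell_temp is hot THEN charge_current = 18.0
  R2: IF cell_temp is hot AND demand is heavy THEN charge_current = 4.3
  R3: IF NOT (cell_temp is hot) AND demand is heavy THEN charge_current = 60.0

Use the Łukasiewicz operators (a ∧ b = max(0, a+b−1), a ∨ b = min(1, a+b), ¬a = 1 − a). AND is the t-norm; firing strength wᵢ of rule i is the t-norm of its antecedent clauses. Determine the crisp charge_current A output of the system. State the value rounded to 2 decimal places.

R1 (z=18.0): ¬moderate=1−0.50=0.50, hot=0.88; AND[max(0, a+b−1)] → w = 0.38
R2 (z=4.3): hot=0.88, heavy=0.65; AND[max(0, a+b−1)] → w = 0.53
R3 (z=60.0): ¬hot=1−0.88=0.12, heavy=0.65; AND[max(0, a+b−1)] → w = 0.00
Weighted average = (0.38·18.0 + 0.53·4.3 + 0.00·60.0) / (0.38 + 0.53 + 0.00)
  = 9.1190 / 0.9100 = 10.02

10.02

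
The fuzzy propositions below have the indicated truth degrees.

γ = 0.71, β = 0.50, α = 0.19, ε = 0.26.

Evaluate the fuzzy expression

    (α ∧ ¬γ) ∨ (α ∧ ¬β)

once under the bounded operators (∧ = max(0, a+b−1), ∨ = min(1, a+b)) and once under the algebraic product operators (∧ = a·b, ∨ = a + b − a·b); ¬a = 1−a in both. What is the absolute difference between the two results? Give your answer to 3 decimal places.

0.145

Under bounded:
  ¬γ = 1 − 0.71 = 0.29
  α ∧ ¬γ = max(0, a+b−1) on (0.19, 0.29) = 0.00
  ¬β = 1 − 0.50 = 0.50
  α ∧ ¬β = max(0, a+b−1) on (0.19, 0.50) = 0.00
  (α ∧ ¬γ) ∨ (α ∧ ¬β) = min(1, a+b) on (0.00, 0.00) = 0.00
  → value = 0.0000
Under algebraic product:
  ¬γ = 1 − 0.7100 = 0.2900
  α ∧ ¬γ = a·b on (0.1900, 0.2900) = 0.0551
  ¬β = 1 − 0.5000 = 0.5000
  α ∧ ¬β = a·b on (0.1900, 0.5000) = 0.0950
  (α ∧ ¬γ) ∨ (α ∧ ¬β) = a + b − a·b on (0.0551, 0.0950) = 0.1449
  → value = 0.1449
|0.0000 − 0.1449| = 0.145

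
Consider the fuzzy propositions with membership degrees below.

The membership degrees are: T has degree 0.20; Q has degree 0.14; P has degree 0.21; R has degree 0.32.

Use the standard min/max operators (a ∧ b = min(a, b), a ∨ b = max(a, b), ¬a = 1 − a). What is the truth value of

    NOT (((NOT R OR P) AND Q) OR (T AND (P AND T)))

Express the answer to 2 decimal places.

0.80

NOT R = 1 − 0.32 = 0.68
NOT R OR P = max(a, b) on (0.68, 0.21) = 0.68
(NOT R OR P) AND Q = min(a, b) on (0.68, 0.14) = 0.14
P AND T = min(a, b) on (0.21, 0.20) = 0.20
T AND (P AND T) = min(a, b) on (0.20, 0.20) = 0.20
((NOT R OR P) AND Q) OR (T AND (P AND T)) = max(a, b) on (0.14, 0.20) = 0.20
NOT (((NOT R OR P) AND Q) OR (T AND (P AND T))) = 1 − 0.20 = 0.80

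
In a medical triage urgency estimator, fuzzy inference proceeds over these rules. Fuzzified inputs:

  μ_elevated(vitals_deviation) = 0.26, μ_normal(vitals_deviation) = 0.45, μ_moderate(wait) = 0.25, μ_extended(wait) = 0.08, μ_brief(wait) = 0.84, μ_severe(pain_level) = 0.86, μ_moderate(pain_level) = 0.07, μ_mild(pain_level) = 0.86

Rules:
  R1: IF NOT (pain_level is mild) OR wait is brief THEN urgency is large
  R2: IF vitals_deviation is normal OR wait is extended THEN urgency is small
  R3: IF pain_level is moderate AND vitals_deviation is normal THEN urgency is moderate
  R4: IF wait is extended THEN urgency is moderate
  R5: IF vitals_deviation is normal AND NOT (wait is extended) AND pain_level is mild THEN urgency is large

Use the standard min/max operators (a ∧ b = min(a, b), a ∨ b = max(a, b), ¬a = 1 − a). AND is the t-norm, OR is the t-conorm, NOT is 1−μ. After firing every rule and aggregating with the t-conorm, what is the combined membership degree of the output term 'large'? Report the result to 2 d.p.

0.84

R1: ¬mild=1−0.86=0.14, brief=0.84; OR[max(a, b)] → w = 0.84
R2: normal=0.45, extended=0.08; OR[max(a, b)] → w = 0.45
R3: moderate=0.07, normal=0.45; AND[min(a, b)] → w = 0.07
R4: extended=0.08 → w = 0.08
R5: normal=0.45, ¬extended=1−0.08=0.92, mild=0.86; AND[min(a, b)] → w = 0.45
Rules with consequent 'large': {R1, R5} → strengths 0.84, 0.45
Aggregate via t-conorm [max(a, b)]: 0.84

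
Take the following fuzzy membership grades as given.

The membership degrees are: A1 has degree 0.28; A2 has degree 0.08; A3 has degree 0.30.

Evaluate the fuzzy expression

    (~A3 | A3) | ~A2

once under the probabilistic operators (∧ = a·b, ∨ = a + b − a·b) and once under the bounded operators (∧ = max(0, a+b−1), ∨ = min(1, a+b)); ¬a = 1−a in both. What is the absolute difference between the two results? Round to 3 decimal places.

Under probabilistic:
  ~A3 = 1 − 0.3000 = 0.7000
  ~A3 | A3 = a + b − a·b on (0.7000, 0.3000) = 0.7900
  ~A2 = 1 − 0.0800 = 0.9200
  (~A3 | A3) | ~A2 = a + b − a·b on (0.7900, 0.9200) = 0.9832
  → value = 0.9832
Under bounded:
  ~A3 = 1 − 0.30 = 0.70
  ~A3 | A3 = min(1, a+b) on (0.70, 0.30) = 1.00
  ~A2 = 1 − 0.08 = 0.92
  (~A3 | A3) | ~A2 = min(1, a+b) on (1.00, 0.92) = 1.00
  → value = 1.0000
|0.9832 − 1.0000| = 0.017

0.017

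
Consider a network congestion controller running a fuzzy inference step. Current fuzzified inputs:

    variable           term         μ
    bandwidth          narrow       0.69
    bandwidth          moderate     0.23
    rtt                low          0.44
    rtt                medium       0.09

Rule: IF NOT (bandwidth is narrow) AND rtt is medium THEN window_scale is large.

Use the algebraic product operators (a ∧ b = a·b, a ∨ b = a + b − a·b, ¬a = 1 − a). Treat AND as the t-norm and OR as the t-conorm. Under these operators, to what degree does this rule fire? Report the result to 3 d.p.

0.028

firing strength: ¬narrow=1−0.69=0.31, medium=0.09; AND[a·b] → w = 0.0279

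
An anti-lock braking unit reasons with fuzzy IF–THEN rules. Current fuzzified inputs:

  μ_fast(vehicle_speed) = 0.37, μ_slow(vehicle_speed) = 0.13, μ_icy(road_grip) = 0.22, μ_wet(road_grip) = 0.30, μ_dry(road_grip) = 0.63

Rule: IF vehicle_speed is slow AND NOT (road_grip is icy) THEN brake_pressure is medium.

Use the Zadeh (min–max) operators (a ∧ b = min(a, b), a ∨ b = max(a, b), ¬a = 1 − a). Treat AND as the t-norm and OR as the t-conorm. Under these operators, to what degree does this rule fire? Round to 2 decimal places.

0.13

firing strength: slow=0.13, ¬icy=1−0.22=0.78; AND[min(a, b)] → w = 0.13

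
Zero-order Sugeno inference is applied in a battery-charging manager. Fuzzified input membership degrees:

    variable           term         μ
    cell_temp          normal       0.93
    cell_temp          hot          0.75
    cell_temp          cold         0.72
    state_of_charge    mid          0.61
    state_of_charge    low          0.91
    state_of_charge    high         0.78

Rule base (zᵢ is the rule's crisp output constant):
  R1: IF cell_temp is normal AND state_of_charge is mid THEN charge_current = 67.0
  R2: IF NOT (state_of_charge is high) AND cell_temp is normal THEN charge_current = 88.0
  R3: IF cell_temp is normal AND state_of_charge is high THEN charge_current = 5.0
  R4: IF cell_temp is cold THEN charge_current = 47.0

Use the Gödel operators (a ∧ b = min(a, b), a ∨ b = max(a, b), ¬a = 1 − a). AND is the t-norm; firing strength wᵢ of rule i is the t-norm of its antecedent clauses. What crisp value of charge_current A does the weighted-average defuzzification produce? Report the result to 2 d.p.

42.05

R1 (z=67.0): normal=0.93, mid=0.61; AND[min(a, b)] → w = 0.61
R2 (z=88.0): ¬high=1−0.78=0.22, normal=0.93; AND[min(a, b)] → w = 0.22
R3 (z=5.0): normal=0.93, high=0.78; AND[min(a, b)] → w = 0.78
R4 (z=47.0): cold=0.72 → w = 0.72
Weighted average = (0.61·67.0 + 0.22·88.0 + 0.78·5.0 + 0.72·47.0) / (0.61 + 0.22 + 0.78 + 0.72)
  = 97.9700 / 2.3300 = 42.05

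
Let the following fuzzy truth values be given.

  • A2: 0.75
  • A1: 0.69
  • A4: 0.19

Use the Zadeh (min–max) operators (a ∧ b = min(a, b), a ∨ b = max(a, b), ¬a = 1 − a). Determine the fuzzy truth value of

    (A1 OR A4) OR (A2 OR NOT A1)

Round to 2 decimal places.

0.75

A1 OR A4 = max(a, b) on (0.69, 0.19) = 0.69
NOT A1 = 1 − 0.69 = 0.31
A2 OR NOT A1 = max(a, b) on (0.75, 0.31) = 0.75
(A1 OR A4) OR (A2 OR NOT A1) = max(a, b) on (0.69, 0.75) = 0.75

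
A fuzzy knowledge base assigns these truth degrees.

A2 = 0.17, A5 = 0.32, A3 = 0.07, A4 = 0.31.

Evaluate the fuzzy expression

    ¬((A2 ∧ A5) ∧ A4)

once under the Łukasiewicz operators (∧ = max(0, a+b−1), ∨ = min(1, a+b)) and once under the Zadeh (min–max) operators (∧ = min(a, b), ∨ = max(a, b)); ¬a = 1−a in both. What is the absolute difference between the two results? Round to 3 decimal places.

0.170

Under Łukasiewicz:
  A2 ∧ A5 = max(0, a+b−1) on (0.17, 0.32) = 0.00
  (A2 ∧ A5) ∧ A4 = max(0, a+b−1) on (0.00, 0.31) = 0.00
  ¬((A2 ∧ A5) ∧ A4) = 1 − 0.00 = 1.00
  → value = 1.0000
Under Zadeh (min–max):
  A2 ∧ A5 = min(a, b) on (0.17, 0.32) = 0.17
  (A2 ∧ A5) ∧ A4 = min(a, b) on (0.17, 0.31) = 0.17
  ¬((A2 ∧ A5) ∧ A4) = 1 − 0.17 = 0.83
  → value = 0.8300
|1.0000 − 0.8300| = 0.170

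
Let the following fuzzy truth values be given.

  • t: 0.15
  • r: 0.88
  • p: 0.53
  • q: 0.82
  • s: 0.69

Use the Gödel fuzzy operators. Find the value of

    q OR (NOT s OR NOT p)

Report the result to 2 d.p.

0.82

NOT s = 1 − 0.69 = 0.31
NOT p = 1 − 0.53 = 0.47
NOT s OR NOT p = max(a, b) on (0.31, 0.47) = 0.47
q OR (NOT s OR NOT p) = max(a, b) on (0.82, 0.47) = 0.82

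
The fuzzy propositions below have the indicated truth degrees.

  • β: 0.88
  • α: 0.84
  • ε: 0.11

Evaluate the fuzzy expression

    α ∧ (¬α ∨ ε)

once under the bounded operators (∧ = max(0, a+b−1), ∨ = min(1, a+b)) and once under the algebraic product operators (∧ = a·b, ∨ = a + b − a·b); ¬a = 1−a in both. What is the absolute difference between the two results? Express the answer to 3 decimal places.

Under bounded:
  ¬α = 1 − 0.84 = 0.16
  ¬α ∨ ε = min(1, a+b) on (0.16, 0.11) = 0.27
  α ∧ (¬α ∨ ε) = max(0, a+b−1) on (0.84, 0.27) = 0.11
  → value = 0.1100
Under algebraic product:
  ¬α = 1 − 0.8400 = 0.1600
  ¬α ∨ ε = a + b − a·b on (0.1600, 0.1100) = 0.2524
  α ∧ (¬α ∨ ε) = a·b on (0.8400, 0.2524) = 0.2120
  → value = 0.2120
|0.1100 − 0.2120| = 0.102

0.102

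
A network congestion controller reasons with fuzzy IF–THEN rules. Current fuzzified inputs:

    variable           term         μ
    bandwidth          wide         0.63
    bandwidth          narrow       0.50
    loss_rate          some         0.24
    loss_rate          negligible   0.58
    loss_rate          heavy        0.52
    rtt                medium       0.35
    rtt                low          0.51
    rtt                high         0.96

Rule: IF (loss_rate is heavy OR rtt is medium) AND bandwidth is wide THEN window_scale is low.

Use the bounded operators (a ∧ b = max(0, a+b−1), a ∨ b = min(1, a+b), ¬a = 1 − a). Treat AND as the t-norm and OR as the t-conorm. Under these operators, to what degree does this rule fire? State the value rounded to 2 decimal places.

0.50

firing strength: (heavy=0.52 OR medium=0.35) = 0.87; AND[max(0, a+b−1)] with wide=0.63 → w = 0.50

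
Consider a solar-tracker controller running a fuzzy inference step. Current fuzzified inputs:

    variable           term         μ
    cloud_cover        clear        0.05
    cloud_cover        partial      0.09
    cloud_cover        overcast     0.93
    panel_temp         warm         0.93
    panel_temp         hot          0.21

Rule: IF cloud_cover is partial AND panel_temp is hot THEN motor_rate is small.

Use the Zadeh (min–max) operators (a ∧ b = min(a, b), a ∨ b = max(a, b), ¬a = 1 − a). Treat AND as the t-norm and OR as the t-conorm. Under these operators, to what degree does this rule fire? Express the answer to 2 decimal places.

firing strength: partial=0.09, hot=0.21; AND[min(a, b)] → w = 0.09

0.09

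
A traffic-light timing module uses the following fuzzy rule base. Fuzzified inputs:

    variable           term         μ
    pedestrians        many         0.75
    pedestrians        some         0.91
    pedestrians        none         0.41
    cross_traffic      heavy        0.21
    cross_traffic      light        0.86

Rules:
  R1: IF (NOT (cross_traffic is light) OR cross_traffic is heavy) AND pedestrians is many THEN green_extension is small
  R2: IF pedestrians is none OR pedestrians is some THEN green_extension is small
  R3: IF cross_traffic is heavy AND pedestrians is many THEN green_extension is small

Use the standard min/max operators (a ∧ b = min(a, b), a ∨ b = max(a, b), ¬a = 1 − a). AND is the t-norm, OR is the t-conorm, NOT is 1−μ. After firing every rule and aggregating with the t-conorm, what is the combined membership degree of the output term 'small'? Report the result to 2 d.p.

R1: (¬light=1−0.86=0.14 OR heavy=0.21) = 0.21; AND[min(a, b)] with many=0.75 → w = 0.21
R2: none=0.41, some=0.91; OR[max(a, b)] → w = 0.91
R3: heavy=0.21, many=0.75; AND[min(a, b)] → w = 0.21
Rules with consequent 'small': {R1, R2, R3} → strengths 0.21, 0.91, 0.21
Aggregate via t-conorm [max(a, b)]: 0.91

0.91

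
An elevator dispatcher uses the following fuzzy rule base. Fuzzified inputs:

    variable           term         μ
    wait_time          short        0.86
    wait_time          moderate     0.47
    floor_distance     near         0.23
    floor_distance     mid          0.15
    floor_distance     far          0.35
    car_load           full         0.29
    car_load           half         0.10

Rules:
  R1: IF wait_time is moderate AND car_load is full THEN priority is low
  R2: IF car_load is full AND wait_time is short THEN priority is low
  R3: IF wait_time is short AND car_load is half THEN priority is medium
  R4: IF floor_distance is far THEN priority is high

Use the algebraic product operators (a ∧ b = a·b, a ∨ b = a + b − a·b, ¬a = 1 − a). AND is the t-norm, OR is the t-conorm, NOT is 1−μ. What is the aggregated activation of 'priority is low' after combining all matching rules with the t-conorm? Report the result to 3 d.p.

0.352

R1: moderate=0.47, full=0.29; AND[a·b] → w = 0.1363
R2: full=0.29, short=0.86; AND[a·b] → w = 0.2494
R3: short=0.86, half=0.10; AND[a·b] → w = 0.0860
R4: far=0.35 → w = 0.3500
Rules with consequent 'low': {R1, R2} → strengths 0.1363, 0.2494
Aggregate via t-conorm [a + b − a·b]: 0.3517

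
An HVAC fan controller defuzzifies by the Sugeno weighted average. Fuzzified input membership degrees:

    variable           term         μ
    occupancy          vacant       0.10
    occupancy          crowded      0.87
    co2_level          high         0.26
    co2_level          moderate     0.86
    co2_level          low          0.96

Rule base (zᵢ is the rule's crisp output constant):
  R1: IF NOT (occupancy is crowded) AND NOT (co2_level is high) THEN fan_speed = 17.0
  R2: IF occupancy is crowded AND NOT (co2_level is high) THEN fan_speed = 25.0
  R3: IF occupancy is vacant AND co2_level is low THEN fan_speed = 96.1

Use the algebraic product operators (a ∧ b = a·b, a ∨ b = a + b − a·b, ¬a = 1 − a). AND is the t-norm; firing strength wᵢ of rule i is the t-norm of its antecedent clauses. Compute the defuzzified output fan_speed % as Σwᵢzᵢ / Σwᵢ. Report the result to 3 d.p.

32.244

R1 (z=17.0): ¬crowded=1−0.87=0.13, ¬high=1−0.26=0.74; AND[a·b] → w = 0.0962
R2 (z=25.0): crowded=0.87, ¬high=1−0.26=0.74; AND[a·b] → w = 0.6438
R3 (z=96.1): vacant=0.10, low=0.96; AND[a·b] → w = 0.0960
Weighted average = (0.0962·17.0 + 0.6438·25.0 + 0.0960·96.1) / (0.0962 + 0.6438 + 0.0960)
  = 26.9560 / 0.8360 = 32.244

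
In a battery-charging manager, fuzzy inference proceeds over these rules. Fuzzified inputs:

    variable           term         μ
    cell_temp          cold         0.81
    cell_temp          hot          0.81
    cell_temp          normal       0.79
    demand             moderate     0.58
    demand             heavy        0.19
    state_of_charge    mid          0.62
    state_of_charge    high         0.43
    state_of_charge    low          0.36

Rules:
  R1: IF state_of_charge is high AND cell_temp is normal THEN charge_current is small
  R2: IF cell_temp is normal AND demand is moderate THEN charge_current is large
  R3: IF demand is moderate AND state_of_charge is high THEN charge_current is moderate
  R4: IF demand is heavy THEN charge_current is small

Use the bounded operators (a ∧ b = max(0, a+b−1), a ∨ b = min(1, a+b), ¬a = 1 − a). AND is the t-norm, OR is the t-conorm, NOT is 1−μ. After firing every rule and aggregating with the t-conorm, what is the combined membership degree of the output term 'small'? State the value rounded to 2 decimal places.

0.41

R1: high=0.43, normal=0.79; AND[max(0, a+b−1)] → w = 0.22
R2: normal=0.79, moderate=0.58; AND[max(0, a+b−1)] → w = 0.37
R3: moderate=0.58, high=0.43; AND[max(0, a+b−1)] → w = 0.01
R4: heavy=0.19 → w = 0.19
Rules with consequent 'small': {R1, R4} → strengths 0.22, 0.19
Aggregate via t-conorm [min(1, a+b)]: 0.41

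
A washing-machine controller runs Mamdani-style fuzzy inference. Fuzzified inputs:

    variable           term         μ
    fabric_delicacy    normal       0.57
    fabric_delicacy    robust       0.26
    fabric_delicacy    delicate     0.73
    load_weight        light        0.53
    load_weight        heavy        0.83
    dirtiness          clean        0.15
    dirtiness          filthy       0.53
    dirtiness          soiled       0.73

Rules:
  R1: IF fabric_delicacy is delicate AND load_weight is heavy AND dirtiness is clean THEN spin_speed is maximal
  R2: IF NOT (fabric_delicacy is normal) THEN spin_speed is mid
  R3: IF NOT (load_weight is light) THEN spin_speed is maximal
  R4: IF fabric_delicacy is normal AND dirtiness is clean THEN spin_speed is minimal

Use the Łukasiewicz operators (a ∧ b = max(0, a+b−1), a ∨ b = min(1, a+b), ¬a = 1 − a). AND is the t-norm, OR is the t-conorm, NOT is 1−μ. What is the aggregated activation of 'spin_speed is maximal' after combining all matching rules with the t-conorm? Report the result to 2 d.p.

R1: delicate=0.73, heavy=0.83, clean=0.15; AND[max(0, a+b−1)] → w = 0.00
R2: ¬normal=1−0.57=0.43 → w = 0.43
R3: ¬light=1−0.53=0.47 → w = 0.47
R4: normal=0.57, clean=0.15; AND[max(0, a+b−1)] → w = 0.00
Rules with consequent 'maximal': {R1, R3} → strengths 0.00, 0.47
Aggregate via t-conorm [min(1, a+b)]: 0.47

0.47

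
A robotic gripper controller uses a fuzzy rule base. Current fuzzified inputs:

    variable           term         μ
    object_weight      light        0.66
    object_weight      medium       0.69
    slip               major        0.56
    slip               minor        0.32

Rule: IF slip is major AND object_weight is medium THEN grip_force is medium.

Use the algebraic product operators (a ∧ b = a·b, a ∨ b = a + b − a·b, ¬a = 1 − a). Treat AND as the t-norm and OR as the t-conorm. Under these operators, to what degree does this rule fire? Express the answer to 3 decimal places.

firing strength: major=0.56, medium=0.69; AND[a·b] → w = 0.3864

0.386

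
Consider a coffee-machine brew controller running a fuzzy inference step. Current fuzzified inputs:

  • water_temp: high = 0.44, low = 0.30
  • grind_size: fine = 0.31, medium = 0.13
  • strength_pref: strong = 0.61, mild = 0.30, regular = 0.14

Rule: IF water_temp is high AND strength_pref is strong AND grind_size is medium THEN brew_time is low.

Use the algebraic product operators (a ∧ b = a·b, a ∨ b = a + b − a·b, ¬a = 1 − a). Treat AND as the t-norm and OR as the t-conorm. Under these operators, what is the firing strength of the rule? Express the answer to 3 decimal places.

firing strength: high=0.44, strong=0.61, medium=0.13; AND[a·b] → w = 0.0349

0.035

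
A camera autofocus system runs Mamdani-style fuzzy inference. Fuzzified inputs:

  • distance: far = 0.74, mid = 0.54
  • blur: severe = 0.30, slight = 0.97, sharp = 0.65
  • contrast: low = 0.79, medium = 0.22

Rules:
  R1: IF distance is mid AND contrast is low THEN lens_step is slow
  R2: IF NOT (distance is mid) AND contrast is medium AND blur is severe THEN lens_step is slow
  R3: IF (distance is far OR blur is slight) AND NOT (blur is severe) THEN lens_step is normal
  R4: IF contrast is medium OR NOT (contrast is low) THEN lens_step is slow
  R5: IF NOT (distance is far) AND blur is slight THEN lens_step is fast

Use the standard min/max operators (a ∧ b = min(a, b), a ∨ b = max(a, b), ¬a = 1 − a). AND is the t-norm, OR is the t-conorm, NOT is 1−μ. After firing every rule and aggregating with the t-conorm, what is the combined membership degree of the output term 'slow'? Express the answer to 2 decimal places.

R1: mid=0.54, low=0.79; AND[min(a, b)] → w = 0.54
R2: ¬mid=1−0.54=0.46, medium=0.22, severe=0.30; AND[min(a, b)] → w = 0.22
R3: (far=0.74 OR slight=0.97) = 0.97; AND[min(a, b)] with ¬severe=1−0.30=0.70 → w = 0.70
R4: medium=0.22, ¬low=1−0.79=0.21; OR[max(a, b)] → w = 0.22
R5: ¬far=1−0.74=0.26, slight=0.97; AND[min(a, b)] → w = 0.26
Rules with consequent 'slow': {R1, R2, R4} → strengths 0.54, 0.22, 0.22
Aggregate via t-conorm [max(a, b)]: 0.54

0.54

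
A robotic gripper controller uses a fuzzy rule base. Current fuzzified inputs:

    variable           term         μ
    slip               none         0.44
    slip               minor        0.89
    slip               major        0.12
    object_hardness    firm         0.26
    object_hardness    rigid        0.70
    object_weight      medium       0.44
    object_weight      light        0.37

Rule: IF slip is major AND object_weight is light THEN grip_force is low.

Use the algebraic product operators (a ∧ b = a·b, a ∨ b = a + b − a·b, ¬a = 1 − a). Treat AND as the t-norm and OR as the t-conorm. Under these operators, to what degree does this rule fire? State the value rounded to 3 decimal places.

0.044

firing strength: major=0.12, light=0.37; AND[a·b] → w = 0.0444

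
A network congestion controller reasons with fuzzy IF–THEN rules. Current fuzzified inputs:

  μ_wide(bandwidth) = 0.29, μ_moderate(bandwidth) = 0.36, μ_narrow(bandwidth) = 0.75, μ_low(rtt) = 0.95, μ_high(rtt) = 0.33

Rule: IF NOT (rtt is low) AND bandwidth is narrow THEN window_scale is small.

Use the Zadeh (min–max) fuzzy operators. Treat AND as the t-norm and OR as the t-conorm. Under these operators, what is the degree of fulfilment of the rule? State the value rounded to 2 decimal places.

firing strength: ¬low=1−0.95=0.05, narrow=0.75; AND[min(a, b)] → w = 0.05

0.05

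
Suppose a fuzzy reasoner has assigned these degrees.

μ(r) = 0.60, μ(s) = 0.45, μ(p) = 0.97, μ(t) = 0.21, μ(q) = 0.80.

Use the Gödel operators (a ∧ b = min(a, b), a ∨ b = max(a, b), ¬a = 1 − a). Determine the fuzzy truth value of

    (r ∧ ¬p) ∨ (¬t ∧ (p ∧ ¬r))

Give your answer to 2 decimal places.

¬p = 1 − 0.97 = 0.03
r ∧ ¬p = min(a, b) on (0.60, 0.03) = 0.03
¬t = 1 − 0.21 = 0.79
¬r = 1 − 0.60 = 0.40
p ∧ ¬r = min(a, b) on (0.97, 0.40) = 0.40
¬t ∧ (p ∧ ¬r) = min(a, b) on (0.79, 0.40) = 0.40
(r ∧ ¬p) ∨ (¬t ∧ (p ∧ ¬r)) = max(a, b) on (0.03, 0.40) = 0.40

0.40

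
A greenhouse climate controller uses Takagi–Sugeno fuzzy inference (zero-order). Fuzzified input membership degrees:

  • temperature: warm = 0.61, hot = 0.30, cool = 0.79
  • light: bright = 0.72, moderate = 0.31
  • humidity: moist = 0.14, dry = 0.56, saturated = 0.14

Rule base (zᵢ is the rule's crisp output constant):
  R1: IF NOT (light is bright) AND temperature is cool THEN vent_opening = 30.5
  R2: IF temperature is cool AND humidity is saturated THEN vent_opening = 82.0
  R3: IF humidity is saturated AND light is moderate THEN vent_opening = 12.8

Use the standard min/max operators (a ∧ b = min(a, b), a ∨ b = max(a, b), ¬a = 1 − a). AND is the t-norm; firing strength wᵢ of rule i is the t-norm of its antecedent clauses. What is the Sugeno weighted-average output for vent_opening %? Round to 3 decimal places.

38.950

R1 (z=30.5): ¬bright=1−0.72=0.28, cool=0.79; AND[min(a, b)] → w = 0.28
R2 (z=82.0): cool=0.79, saturated=0.14; AND[min(a, b)] → w = 0.14
R3 (z=12.8): saturated=0.14, moderate=0.31; AND[min(a, b)] → w = 0.14
Weighted average = (0.28·30.5 + 0.14·82.0 + 0.14·12.8) / (0.28 + 0.14 + 0.14)
  = 21.8120 / 0.5600 = 38.950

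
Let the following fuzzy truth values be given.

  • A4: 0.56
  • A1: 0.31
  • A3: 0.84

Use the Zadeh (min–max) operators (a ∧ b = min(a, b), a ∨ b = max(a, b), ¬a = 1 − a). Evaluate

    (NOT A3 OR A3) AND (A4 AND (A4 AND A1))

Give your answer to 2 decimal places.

0.31

NOT A3 = 1 − 0.84 = 0.16
NOT A3 OR A3 = max(a, b) on (0.16, 0.84) = 0.84
A4 AND A1 = min(a, b) on (0.56, 0.31) = 0.31
A4 AND (A4 AND A1) = min(a, b) on (0.56, 0.31) = 0.31
(NOT A3 OR A3) AND (A4 AND (A4 AND A1)) = min(a, b) on (0.84, 0.31) = 0.31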